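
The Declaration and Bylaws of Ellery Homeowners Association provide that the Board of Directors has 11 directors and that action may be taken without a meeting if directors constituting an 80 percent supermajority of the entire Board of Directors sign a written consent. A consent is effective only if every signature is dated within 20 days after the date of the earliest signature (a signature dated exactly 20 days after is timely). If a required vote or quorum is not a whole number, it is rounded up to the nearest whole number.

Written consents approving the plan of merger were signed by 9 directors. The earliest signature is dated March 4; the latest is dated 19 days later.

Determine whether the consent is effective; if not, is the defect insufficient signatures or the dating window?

Effective — both the signature and dating-window requirements are satisfied.

Signatures required: an 80 percent supermajority of 11 — 4/5 of 11 = 8.80, rounded up to 9, so 9 needed; 9 signed. Sufficient.
Dating window: the latest signature is 19 days after the earliest; the limit is 20 days. Within the window.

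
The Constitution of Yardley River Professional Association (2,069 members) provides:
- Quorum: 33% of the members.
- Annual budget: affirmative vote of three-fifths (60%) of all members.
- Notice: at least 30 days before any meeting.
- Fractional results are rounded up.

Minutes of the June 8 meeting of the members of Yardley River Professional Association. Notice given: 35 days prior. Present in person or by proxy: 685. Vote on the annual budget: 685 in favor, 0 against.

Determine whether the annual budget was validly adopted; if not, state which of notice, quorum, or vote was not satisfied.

Notice: 35 days given; 30 required. Satisfied.
Quorum: 33% of 2,069 = 682.77, rounded up to 683; 685 present. Satisfied.
Vote: requires three-fifths of all members (2,069); 3/5 of 2069 = 1241.40, rounded up to 1242, so 1,242 needed; 685 in favor. Not satisfied.

Invalid — vote requirement not satisfied.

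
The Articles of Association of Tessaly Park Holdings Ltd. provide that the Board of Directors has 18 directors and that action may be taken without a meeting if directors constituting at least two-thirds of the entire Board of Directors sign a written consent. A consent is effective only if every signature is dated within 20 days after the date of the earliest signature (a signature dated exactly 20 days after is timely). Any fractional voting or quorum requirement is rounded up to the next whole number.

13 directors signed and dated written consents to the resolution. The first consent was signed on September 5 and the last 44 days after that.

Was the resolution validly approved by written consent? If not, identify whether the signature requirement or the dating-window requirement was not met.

Not effective — dating-window requirement not satisfied.

Signatures required: at least two-thirds of 18 — 2/3 of 18 = 12, so 12 needed; 13 signed. Sufficient.
Dating window: the latest signature is 44 days after the earliest; the limit is 20 days. Outside the window.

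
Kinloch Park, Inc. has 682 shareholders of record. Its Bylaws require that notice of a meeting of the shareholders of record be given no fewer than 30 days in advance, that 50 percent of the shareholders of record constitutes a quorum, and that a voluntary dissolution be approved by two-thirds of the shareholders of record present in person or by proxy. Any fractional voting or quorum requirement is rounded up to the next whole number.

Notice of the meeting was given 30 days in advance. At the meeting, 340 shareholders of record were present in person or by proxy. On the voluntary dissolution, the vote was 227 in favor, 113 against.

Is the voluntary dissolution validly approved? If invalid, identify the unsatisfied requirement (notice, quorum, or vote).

Notice: 30 days given; 30 required. Satisfied.
Quorum: 50% of 682 = 341; 340 present. Not satisfied.
Vote: requires two-thirds of those present (340); 2/3 of 340 = 226.67, rounded up to 227, so 227 needed; 227 in favor. Satisfied.

Invalid — quorum requirement not satisfied.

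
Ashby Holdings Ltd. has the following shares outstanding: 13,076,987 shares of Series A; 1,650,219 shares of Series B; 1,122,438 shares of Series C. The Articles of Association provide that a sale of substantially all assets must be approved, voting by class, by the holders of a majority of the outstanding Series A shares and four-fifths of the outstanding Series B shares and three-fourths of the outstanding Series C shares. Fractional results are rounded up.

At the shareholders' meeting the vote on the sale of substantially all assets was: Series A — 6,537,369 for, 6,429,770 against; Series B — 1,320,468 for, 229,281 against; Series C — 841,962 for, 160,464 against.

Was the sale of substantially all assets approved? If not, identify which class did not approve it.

Not approved — the Series A shares did not give the required vote.

Series A: a majority of 13076987 is 6538494; 6,538,494 required, 6,537,369 in favor — not approved.
Series B: 4/5 of 1650219 = 1320175.20, rounded up to 1320176; 1,320,176 required, 1,320,468 in favor — approved.
Series C: 3/4 of 1122438 = 841828.50, rounded up to 841829; 841,829 required, 841,962 in favor — approved.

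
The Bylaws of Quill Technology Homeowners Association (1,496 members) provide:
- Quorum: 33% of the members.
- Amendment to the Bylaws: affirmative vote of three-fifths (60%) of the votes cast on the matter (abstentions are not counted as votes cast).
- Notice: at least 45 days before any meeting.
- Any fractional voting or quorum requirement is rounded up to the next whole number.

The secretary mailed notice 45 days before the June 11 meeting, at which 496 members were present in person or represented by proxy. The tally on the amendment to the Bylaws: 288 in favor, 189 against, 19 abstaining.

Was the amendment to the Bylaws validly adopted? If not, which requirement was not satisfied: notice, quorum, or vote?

Notice: 45 days given; 45 required. Satisfied.
Quorum: 33% of 1,496 = 493.68, rounded up to 494; 496 present. Satisfied.
Vote: requires three-fifths of the votes cast (496 − 19 abstaining = 477); 3/5 of 477 = 286.20, rounded up to 287, so 287 needed; 288 in favor. Satisfied.

Valid — all requirements satisfied.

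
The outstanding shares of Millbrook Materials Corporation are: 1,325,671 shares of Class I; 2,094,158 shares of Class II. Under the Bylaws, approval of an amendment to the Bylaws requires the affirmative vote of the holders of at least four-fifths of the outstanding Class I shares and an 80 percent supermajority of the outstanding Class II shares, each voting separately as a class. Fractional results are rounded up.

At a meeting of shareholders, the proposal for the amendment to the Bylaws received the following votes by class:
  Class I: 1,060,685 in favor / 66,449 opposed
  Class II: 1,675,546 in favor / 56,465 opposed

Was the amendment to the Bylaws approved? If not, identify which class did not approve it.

Class I: 4/5 of 1325671 = 1060536.80, rounded up to 1060537; 1,060,537 required, 1,060,685 in favor — approved.
Class II: 4/5 of 2094158 = 1675326.40, rounded up to 1675327; 1,675,327 required, 1,675,546 in favor — approved.

Approved — every class gave the required vote.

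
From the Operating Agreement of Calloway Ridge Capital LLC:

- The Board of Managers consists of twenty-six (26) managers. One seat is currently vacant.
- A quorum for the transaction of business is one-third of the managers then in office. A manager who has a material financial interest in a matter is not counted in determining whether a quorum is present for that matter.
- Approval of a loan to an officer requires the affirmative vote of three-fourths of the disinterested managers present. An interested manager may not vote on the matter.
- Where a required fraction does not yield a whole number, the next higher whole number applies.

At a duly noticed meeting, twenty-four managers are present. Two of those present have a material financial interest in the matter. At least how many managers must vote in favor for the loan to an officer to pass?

17

The loan to an officer requires three-fourths of the disinterested managers present (24 − 2 = 22).
3/4 of 22 = 16.50, rounded up to 17.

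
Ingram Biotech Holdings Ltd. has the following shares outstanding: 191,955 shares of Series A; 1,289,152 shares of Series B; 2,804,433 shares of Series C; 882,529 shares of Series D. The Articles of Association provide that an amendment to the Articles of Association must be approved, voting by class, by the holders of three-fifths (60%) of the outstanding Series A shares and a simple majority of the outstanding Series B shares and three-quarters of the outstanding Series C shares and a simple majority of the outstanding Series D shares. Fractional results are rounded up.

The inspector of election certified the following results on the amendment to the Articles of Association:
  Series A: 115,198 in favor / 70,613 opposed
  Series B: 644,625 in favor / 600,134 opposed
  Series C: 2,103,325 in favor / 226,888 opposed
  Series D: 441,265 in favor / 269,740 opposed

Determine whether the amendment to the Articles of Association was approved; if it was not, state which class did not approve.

Approved — every class gave the required vote.

Series A: 3/5 of 191955 = 115173; 115,173 required, 115,198 in favor — approved.
Series B: a majority of 1289152 is 644577; 644,577 required, 644,625 in favor — approved.
Series C: 3/4 of 2804433 = 2103324.75, rounded up to 2103325; 2,103,325 required, 2,103,325 in favor — approved.
Series D: a majority of 882529 is 441265; 441,265 required, 441,265 in favor — approved.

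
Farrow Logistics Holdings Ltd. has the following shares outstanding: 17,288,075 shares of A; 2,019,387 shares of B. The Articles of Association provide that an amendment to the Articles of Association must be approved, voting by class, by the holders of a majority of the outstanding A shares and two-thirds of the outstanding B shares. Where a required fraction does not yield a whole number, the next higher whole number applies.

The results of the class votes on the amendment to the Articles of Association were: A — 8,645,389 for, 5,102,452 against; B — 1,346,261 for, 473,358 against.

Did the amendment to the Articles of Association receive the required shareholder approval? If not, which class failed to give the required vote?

A: a majority of 17288075 is 8644038; 8,644,038 required, 8,645,389 in favor — approved.
B: 2/3 of 2019387 = 1346258; 1,346,258 required, 1,346,261 in favor — approved.

Approved — every class gave the required vote.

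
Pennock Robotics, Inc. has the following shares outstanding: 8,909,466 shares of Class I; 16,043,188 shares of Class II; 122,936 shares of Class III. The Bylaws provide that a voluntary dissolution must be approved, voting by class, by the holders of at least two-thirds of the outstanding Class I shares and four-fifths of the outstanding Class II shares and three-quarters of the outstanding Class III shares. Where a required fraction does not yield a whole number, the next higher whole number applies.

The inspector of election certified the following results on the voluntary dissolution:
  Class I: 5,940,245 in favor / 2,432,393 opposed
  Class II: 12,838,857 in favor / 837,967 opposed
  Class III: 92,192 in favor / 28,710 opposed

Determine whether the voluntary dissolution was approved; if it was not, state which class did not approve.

Not approved — the Class III shares did not give the required vote.

Class I: 2/3 of 8909466 = 5939644; 5,939,644 required, 5,940,245 in favor — approved.
Class II: 4/5 of 16043188 = 12834550.40, rounded up to 12834551; 12,834,551 required, 12,838,857 in favor — approved.
Class III: 3/4 of 122936 = 92202; 92,202 required, 92,192 in favor — not approved.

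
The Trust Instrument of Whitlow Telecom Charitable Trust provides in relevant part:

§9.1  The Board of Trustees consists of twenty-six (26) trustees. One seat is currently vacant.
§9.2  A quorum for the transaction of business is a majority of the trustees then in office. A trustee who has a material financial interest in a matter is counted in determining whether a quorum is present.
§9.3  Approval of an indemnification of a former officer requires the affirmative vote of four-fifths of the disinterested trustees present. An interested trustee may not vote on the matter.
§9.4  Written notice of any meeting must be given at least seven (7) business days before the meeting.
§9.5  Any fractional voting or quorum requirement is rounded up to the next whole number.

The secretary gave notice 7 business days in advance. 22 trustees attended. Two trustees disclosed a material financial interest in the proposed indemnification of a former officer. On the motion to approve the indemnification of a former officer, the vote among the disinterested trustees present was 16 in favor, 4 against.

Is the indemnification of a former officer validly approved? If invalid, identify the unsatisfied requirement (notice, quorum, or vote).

Valid — all requirements satisfied.

Notice: 7 business days given; 7 required (7 ≥ 7). Satisfied.
Quorum: 22 present (interested trustees count toward quorum); quorum is 13. Satisfied.
Vote: the indemnification of a former officer requires four-fifths of the disinterested trustees present (22 − 2 = 20). 4/5 of 20 = 16, so 16 affirmative votes are needed; 16 voted in favor. Satisfied.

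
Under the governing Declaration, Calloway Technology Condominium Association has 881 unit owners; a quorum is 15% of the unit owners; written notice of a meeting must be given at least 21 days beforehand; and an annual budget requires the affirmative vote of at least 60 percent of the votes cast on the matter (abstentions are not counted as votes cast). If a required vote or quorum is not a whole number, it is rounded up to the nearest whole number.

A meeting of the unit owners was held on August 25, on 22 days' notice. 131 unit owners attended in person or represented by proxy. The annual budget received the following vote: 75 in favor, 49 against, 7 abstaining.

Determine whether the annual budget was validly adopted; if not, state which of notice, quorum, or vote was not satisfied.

Invalid — quorum requirement not satisfied.

Notice: 22 days given; 21 required. Satisfied.
Quorum: 15% of 881 = 132.15, rounded up to 133; 131 present. Not satisfied.
Vote: requires three-fifths of the votes cast (131 − 7 abstaining = 124); 3/5 of 124 = 74.40, rounded up to 75, so 75 needed; 75 in favor. Satisfied.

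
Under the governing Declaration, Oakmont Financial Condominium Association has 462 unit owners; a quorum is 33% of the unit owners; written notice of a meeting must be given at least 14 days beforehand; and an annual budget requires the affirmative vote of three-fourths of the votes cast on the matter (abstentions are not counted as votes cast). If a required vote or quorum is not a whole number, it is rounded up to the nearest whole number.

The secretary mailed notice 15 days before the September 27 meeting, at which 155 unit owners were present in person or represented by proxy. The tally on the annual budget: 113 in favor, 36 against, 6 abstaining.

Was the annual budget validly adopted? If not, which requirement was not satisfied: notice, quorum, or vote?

Notice: 15 days given; 14 required. Satisfied.
Quorum: 33% of 462 = 152.46, rounded up to 153; 155 present. Satisfied.
Vote: requires three-fourths of the votes cast (155 − 6 abstaining = 149); 3/4 of 149 = 111.75, rounded up to 112, so 112 needed; 113 in favor. Satisfied.

Valid — all requirements satisfied.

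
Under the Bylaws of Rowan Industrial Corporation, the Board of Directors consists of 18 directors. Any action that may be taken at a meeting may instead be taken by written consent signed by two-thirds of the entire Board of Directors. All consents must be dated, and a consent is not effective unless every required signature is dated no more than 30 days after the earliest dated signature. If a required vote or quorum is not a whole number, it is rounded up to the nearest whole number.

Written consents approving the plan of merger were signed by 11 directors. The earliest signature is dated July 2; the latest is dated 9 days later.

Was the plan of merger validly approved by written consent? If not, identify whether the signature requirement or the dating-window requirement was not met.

Signatures required: two-thirds of 18 — 2/3 of 18 = 12, so 12 needed; 11 signed. Insufficient.
Dating window: the latest signature is 9 days after the earliest; the limit is 30 days. Within the window.

Not effective — insufficient signatures.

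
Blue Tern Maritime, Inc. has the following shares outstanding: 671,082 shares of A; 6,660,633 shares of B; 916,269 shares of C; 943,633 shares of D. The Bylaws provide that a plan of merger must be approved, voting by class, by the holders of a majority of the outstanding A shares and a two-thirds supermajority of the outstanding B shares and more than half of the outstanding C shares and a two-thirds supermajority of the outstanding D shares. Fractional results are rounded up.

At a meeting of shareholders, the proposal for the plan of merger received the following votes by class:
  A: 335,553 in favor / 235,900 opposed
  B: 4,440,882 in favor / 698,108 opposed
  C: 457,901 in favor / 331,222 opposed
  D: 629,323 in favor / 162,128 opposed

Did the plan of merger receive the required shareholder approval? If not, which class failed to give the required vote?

Not approved — the C shares did not give the required vote.

A: a majority of 671082 is 335542; 335,542 required, 335,553 in favor — approved.
B: 2/3 of 6660633 = 4440422; 4,440,422 required, 4,440,882 in favor — approved.
C: a majority of 916269 is 458135; 458,135 required, 457,901 in favor — not approved.
D: 2/3 of 943633 = 629088.67, rounded up to 629089; 629,089 required, 629,323 in favor — approved.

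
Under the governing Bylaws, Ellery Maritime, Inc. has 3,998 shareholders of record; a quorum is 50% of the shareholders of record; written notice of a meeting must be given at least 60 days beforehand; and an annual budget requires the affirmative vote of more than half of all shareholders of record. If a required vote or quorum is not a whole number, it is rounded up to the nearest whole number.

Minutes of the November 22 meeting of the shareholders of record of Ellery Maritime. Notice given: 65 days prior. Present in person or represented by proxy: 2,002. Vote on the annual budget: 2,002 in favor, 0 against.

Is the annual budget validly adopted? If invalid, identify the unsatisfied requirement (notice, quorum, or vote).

Valid — all requirements satisfied.

Notice: 65 days given; 60 required. Satisfied.
Quorum: 50% of 3,998 = 1,999; 2,002 present. Satisfied.
Vote: requires a majority of all shareholders of record (3,998); a majority of 3998 is 2000, so 2,000 needed; 2,002 in favor. Satisfied.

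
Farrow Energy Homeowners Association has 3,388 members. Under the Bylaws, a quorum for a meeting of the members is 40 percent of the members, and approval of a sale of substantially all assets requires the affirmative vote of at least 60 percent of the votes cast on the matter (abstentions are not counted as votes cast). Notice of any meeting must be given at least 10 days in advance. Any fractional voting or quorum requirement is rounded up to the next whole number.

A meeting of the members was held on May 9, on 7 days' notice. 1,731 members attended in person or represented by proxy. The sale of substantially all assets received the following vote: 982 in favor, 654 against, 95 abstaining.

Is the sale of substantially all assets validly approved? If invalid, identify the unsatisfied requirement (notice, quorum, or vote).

Invalid — notice requirement not satisfied.

Notice: 7 days given; 10 required. Not satisfied.
Quorum: 40% of 3,388 = 1,355.20, rounded up to 1,356; 1,731 present. Satisfied.
Vote: requires three-fifths of the votes cast (1,731 − 95 abstaining = 1,636); 3/5 of 1636 = 981.60, rounded up to 982, so 982 needed; 982 in favor. Satisfied.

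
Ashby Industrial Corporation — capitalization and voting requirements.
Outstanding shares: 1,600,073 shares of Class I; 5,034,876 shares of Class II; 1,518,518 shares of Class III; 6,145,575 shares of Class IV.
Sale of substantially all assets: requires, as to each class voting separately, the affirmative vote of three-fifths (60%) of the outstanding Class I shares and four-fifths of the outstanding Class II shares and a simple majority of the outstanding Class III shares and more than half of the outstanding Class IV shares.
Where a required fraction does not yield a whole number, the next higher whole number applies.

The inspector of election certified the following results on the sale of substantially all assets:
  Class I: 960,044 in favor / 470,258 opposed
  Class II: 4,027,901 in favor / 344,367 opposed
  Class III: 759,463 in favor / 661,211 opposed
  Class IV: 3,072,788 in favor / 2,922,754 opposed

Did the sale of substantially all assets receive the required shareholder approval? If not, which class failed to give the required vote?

Class I: 3/5 of 1600073 = 960043.80, rounded up to 960044; 960,044 required, 960,044 in favor — approved.
Class II: 4/5 of 5034876 = 4027900.80, rounded up to 4027901; 4,027,901 required, 4,027,901 in favor — approved.
Class III: a majority of 1518518 is 759260; 759,260 required, 759,463 in favor — approved.
Class IV: a majority of 6145575 is 3072788; 3,072,788 required, 3,072,788 in favor — approved.

Approved — every class gave the required vote.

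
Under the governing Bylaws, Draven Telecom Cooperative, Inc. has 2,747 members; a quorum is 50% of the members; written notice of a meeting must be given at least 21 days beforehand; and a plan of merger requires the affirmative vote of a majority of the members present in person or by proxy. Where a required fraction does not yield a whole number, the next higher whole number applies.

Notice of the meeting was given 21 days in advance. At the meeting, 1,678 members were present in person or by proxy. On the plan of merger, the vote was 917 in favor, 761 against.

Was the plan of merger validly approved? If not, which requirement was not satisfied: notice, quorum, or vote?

Notice: 21 days given; 21 required. Satisfied.
Quorum: 50% of 2,747 = 1,373.50, rounded up to 1,374; 1,678 present. Satisfied.
Vote: requires a majority of those present (1,678); a majority of 1678 is 840, so 840 needed; 917 in favor. Satisfied.

Valid — all requirements satisfied.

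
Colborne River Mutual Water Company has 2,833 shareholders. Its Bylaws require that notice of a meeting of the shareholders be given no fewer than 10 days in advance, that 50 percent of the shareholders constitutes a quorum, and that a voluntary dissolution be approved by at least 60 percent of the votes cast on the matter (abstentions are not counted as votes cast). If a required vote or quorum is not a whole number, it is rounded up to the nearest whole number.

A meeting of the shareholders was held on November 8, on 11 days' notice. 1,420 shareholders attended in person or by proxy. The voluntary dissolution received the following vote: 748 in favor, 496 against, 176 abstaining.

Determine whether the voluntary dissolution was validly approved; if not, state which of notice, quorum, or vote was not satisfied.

Notice: 11 days given; 10 required. Satisfied.
Quorum: 50% of 2,833 = 1,416.50, rounded up to 1,417; 1,420 present. Satisfied.
Vote: requires three-fifths of the votes cast (1,420 − 176 abstaining = 1,244); 3/5 of 1244 = 746.40, rounded up to 747, so 747 needed; 748 in favor. Satisfied.

Valid — all requirements satisfied.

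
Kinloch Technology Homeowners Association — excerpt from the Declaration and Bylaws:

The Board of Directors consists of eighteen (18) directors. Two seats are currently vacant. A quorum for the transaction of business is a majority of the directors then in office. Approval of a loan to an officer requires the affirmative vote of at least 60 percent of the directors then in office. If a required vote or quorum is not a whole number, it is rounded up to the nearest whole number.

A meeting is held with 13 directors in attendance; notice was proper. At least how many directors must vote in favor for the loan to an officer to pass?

10

The loan to an officer requires three-fifths of the directors then in office (16).
3/5 of 16 = 9.60, rounded up to 10.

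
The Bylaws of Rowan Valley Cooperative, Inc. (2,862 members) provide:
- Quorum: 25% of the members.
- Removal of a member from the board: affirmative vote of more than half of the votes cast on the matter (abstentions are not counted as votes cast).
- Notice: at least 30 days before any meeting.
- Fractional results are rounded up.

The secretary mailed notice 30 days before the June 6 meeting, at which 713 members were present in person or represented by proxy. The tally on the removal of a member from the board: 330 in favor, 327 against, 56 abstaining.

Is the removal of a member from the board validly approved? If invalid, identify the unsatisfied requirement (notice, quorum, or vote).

Invalid — quorum requirement not satisfied.

Notice: 30 days given; 30 required. Satisfied.
Quorum: 25% of 2,862 = 715.50, rounded up to 716; 713 present. Not satisfied.
Vote: requires a majority of the votes cast (713 − 56 abstaining = 657); a majority of 657 is 329, so 329 needed; 330 in favor. Satisfied.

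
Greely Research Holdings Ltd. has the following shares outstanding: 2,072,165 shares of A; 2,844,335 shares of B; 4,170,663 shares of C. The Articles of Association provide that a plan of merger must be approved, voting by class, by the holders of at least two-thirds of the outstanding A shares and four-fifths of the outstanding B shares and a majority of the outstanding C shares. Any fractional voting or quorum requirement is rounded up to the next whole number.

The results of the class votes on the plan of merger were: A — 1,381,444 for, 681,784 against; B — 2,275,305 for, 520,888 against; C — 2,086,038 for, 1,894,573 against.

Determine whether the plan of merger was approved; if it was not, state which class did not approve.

Not approved — the B shares did not give the required vote.

A: 2/3 of 2072165 = 1381443.33, rounded up to 1381444; 1,381,444 required, 1,381,444 in favor — approved.
B: 4/5 of 2844335 = 2275468; 2,275,468 required, 2,275,305 in favor — not approved.
C: a majority of 4170663 is 2085332; 2,085,332 required, 2,086,038 in favor — approved.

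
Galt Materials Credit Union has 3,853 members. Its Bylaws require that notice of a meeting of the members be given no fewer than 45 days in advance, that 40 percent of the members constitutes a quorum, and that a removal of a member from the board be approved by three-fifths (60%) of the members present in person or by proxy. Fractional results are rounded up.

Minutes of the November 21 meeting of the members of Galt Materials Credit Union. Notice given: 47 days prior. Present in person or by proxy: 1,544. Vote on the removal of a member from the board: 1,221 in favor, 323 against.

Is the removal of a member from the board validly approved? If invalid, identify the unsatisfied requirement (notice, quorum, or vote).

Valid — all requirements satisfied.

Notice: 47 days given; 45 required. Satisfied.
Quorum: 40% of 3,853 = 1,541.20, rounded up to 1,542; 1,544 present. Satisfied.
Vote: requires three-fifths of those present (1,544); 3/5 of 1544 = 926.40, rounded up to 927, so 927 needed; 1,221 in favor. Satisfied.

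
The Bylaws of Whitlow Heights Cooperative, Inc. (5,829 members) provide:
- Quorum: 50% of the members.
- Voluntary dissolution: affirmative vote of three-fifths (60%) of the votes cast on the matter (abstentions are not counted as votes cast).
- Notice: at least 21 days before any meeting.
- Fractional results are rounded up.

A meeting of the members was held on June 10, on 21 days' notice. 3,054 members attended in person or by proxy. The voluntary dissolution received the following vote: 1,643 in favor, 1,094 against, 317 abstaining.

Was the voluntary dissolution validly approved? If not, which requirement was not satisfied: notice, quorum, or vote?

Valid — all requirements satisfied.

Notice: 21 days given; 21 required. Satisfied.
Quorum: 50% of 5,829 = 2,914.50, rounded up to 2,915; 3,054 present. Satisfied.
Vote: requires three-fifths of the votes cast (3,054 − 317 abstaining = 2,737); 3/5 of 2737 = 1642.20, rounded up to 1643, so 1,643 needed; 1,643 in favor. Satisfied.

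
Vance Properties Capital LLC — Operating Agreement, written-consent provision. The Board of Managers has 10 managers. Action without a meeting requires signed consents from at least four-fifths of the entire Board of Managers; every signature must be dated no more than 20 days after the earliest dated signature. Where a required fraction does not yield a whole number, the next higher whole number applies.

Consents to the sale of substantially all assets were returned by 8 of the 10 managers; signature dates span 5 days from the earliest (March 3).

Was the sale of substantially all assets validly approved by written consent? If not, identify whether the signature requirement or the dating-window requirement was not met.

Effective — both the signature and dating-window requirements are satisfied.

Signatures required: at least four-fifths of 10 — 4/5 of 10 = 8, so 8 needed; 8 signed. Sufficient.
Dating window: the latest signature is 5 days after the earliest; the limit is 20 days. Within the window.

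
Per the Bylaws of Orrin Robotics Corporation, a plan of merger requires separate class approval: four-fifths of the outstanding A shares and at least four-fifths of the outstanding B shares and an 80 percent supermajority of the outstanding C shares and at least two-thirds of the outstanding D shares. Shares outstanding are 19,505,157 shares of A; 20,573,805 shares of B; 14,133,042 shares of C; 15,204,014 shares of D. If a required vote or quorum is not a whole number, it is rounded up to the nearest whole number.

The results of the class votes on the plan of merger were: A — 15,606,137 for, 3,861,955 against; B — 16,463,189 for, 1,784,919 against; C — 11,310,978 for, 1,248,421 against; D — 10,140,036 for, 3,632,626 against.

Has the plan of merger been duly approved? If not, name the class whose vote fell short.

Approved — every class gave the required vote.

A: 4/5 of 19505157 = 15604125.60, rounded up to 15604126; 15,604,126 required, 15,606,137 in favor — approved.
B: 4/5 of 20573805 = 16459044; 16,459,044 required, 16,463,189 in favor — approved.
C: 4/5 of 14133042 = 11306433.60, rounded up to 11306434; 11,306,434 required, 11,310,978 in favor — approved.
D: 2/3 of 15204014 = 10136009.33, rounded up to 10136010; 10,136,010 required, 10,140,036 in favor — approved.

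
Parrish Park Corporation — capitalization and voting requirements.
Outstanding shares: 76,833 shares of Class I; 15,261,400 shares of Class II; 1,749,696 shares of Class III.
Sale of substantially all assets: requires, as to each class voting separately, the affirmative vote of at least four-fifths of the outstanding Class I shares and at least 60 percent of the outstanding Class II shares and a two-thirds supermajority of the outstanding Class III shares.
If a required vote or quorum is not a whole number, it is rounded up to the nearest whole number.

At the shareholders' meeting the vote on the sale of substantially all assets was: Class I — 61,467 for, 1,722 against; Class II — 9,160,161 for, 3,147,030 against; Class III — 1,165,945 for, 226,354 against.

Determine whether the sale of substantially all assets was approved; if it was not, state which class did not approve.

Class I: 4/5 of 76833 = 61466.40, rounded up to 61467; 61,467 required, 61,467 in favor — approved.
Class II: 3/5 of 15261400 = 9156840; 9,156,840 required, 9,160,161 in favor — approved.
Class III: 2/3 of 1749696 = 1166464; 1,166,464 required, 1,165,945 in favor — not approved.

Not approved — the Class III shares did not give the required vote.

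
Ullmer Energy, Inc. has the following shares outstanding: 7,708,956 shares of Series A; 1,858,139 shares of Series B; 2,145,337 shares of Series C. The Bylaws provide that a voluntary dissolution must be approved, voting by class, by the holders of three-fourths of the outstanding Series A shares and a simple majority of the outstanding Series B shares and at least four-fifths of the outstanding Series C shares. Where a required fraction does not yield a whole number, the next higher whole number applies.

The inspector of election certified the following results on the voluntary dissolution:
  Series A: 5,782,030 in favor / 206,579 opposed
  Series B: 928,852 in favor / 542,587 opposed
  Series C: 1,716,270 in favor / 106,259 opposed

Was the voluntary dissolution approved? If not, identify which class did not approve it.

Not approved — the Series B shares did not give the required vote.

Series A: 3/4 of 7708956 = 5781717; 5,781,717 required, 5,782,030 in favor — approved.
Series B: a majority of 1858139 is 929070; 929,070 required, 928,852 in favor — not approved.
Series C: 4/5 of 2145337 = 1716269.60, rounded up to 1716270; 1,716,270 required, 1,716,270 in favor — approved.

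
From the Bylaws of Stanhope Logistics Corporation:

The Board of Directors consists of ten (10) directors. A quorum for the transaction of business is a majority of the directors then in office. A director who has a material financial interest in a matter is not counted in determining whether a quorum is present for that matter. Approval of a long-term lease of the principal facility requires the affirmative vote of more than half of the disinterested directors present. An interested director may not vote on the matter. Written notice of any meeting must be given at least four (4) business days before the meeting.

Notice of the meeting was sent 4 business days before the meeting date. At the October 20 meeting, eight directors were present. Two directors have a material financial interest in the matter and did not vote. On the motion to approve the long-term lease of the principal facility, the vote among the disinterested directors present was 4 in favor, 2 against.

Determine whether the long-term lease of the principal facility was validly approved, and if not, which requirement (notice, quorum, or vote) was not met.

Valid — all requirements satisfied.

Notice: 4 business days given; 4 required (4 ≥ 4). Satisfied.
Quorum: 8 present, but the 2 interested directors do not count, leaving 6. Quorum is 6. Satisfied.
Vote: the long-term lease of the principal facility requires a majority of the disinterested directors present (8 − 2 = 6). A majority of 6 is 4, so 4 affirmative votes are needed; 4 voted in favor. Satisfied.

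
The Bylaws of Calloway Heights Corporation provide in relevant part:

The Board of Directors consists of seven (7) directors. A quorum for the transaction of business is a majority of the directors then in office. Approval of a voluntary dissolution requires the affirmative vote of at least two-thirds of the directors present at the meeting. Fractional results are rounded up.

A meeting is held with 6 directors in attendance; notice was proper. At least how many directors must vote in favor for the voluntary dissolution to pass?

4

The voluntary dissolution requires two-thirds of the directors present (6).
2/3 of 6 = 4.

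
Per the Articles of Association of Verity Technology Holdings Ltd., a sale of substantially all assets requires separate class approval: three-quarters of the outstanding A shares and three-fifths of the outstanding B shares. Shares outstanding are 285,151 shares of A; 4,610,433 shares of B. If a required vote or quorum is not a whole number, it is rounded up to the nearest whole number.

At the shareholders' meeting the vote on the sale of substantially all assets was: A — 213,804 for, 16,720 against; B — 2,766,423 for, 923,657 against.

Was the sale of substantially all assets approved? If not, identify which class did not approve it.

A: 3/4 of 285151 = 213863.25, rounded up to 213864; 213,864 required, 213,804 in favor — not approved.
B: 3/5 of 4610433 = 2766259.80, rounded up to 2766260; 2,766,260 required, 2,766,423 in favor — approved.

Not approved — the A shares did not give the required vote.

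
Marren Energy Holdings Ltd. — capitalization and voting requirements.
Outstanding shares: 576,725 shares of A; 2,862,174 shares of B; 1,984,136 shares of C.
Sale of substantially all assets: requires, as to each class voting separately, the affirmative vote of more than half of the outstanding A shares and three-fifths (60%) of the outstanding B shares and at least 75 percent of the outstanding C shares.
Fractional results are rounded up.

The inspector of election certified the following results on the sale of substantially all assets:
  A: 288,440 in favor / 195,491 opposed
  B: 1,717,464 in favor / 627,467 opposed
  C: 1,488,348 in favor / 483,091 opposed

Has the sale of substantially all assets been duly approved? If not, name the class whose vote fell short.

A: a majority of 576725 is 288363; 288,363 required, 288,440 in favor — approved.
B: 3/5 of 2862174 = 1717304.40, rounded up to 1717305; 1,717,305 required, 1,717,464 in favor — approved.
C: 3/4 of 1984136 = 1488102; 1,488,102 required, 1,488,348 in favor — approved.

Approved — every class gave the required vote.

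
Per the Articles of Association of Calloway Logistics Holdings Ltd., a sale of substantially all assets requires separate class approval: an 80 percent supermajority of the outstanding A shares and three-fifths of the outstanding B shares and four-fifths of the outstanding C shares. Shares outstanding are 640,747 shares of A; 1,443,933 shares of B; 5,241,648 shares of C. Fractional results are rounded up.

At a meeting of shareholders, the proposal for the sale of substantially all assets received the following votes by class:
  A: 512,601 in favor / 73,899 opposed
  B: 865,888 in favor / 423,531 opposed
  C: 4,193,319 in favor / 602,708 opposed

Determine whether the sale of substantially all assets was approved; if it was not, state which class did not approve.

A: 4/5 of 640747 = 512597.60, rounded up to 512598; 512,598 required, 512,601 in favor — approved.
B: 3/5 of 1443933 = 866359.80, rounded up to 866360; 866,360 required, 865,888 in favor — not approved.
C: 4/5 of 5241648 = 4193318.40, rounded up to 4193319; 4,193,319 required, 4,193,319 in favor — approved.

Not approved — the B shares did not give the required vote.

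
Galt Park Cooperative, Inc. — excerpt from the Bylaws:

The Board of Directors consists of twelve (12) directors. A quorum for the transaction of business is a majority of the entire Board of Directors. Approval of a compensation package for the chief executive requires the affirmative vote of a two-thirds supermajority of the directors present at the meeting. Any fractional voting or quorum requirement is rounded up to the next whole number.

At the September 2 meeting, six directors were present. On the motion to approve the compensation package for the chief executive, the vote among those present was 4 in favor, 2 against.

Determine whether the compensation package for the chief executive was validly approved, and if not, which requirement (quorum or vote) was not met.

Quorum: 6 present; quorum is 7. Not satisfied.
Vote: the compensation package for the chief executive requires two-thirds of the directors present (6). 2/3 of 6 = 4, so 4 affirmative votes are needed; 4 voted in favor. Satisfied. (Moot — without a quorum no business can be validly transacted.)

Invalid — quorum requirement not satisfied.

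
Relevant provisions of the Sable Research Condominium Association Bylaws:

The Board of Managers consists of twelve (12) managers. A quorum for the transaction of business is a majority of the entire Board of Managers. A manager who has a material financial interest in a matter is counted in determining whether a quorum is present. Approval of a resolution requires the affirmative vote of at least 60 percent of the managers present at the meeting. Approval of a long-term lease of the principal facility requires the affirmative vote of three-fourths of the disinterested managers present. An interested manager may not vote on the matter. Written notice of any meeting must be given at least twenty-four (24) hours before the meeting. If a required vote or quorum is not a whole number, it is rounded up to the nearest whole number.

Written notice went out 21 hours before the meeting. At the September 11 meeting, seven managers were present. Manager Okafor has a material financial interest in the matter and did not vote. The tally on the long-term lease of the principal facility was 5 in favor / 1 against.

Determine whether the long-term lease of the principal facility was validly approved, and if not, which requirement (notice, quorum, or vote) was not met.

Notice: 21 hours given; 24 required (21 < 24). Not satisfied.
Quorum: 7 present (interested managers count toward quorum); quorum is 7. Satisfied.
Vote: the long-term lease of the principal facility requires three-fourths of the disinterested managers present (7 − 1 = 6). 3/4 of 6 = 4.50, rounded up to 5, so 5 affirmative votes are needed; 5 voted in favor. Satisfied.

Invalid — notice requirement not satisfied.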